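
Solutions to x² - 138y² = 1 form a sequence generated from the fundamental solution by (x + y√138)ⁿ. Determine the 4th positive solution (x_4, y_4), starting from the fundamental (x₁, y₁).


Step 1: Find the fundamental solution (x₁, y₁) of x² - 138y² = 1.
  Expand √138 as a continued fraction. a₀ = ⌊√138⌋ = 11; iterate m_{k+1} = d_k·a_k − m_k, d_{k+1} = (138 − m_{k+1}²)/d_k, a_{k+1} = ⌊(a₀ + m_{k+1})/d_{k+1}⌋ (starting m₀ = 0, d₀ = 1), with convergents p_k = a_k·p_{k-1} + p_{k-2}, q_k = a_k·q_{k-1} + q_{k-2} (p₋₁ = 1, q₋₁ = 0):
  k = 0: a₀ = 11; p₀/q₀ = 11/1; p₀² − 138·q₀² = 121 − 138 = -17.
  k = 1: m = 11, d = 17, a = ⌊(11 + 11)/17⌋ = 1; p/q = (1·11 + 1)/(1·1 + 0) = 12/1; p² − 138·q² = 144 − 138 = 6.
  k = 2: m = 6, d = 6, a = ⌊(11 + 6)/6⌋ = 2; p/q = (2·12 + 11)/(2·1 + 1) = 35/3; p² − 138·q² = 1225 − 1242 = -17.
  k = 3: m = 6, d = 17, a = ⌊(11 + 6)/17⌋ = 1; p/q = (1·35 + 12)/(1·3 + 1) = 47/4; p² − 138·q² = 2209 − 2208 = 1.
  The first convergent with p² − 138·q² = 1 gives the fundamental solution (x₁, y₁) = (47, 4).
Step 2: Apply the recurrence (x_{n+1}, y_{n+1}) = (x₁x_n + 138y₁y_n, x₁y_n + y₁x_n) repeatedly.
  From (x_1, y_1) = (47, 4): x_2 = 47·47 + 138·4·4 = 4417; y_2 = 47·4 + 4·47 = 376.
  From (x_2, y_2) = (4417, 376): x_3 = 47·4417 + 138·4·376 = 415151; y_3 = 47·376 + 4·4417 = 35340.
  From (x_3, y_3) = (415151, 35340): x_4 = 47·415151 + 138·4·35340 = 39019777; y_4 = 47·35340 + 4·415151 = 3321584.
Step 3: Verify x_4² - 138·y_4² = 1522542997129729 - 1522542997129728 = 1 (should be 1). ✓

(x_1, y_1) = (47, 4); (x_4, y_4) = (39019777, 3321584).


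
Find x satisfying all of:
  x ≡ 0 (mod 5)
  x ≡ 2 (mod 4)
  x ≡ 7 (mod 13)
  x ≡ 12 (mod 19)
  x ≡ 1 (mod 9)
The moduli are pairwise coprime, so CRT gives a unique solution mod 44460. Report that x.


Product of moduli M = 5 · 4 · 13 · 19 · 9 = 44460.
Merge one congruence at a time:
  Start: x ≡ 0 (mod 5).
  Combine with x ≡ 2 (mod 4); new modulus lcm = 20.
    Write x = 0 + 5·t and substitute into x ≡ 2 (mod 4): 5·t ≡ 2 − 0 = 2 (mod 4).
    Reduce coefficients mod 4: 1·t ≡ 2 (mod 4).
    So t ≡ 2 (mod 4).
    Then x = 0 + 5·2 = 10, valid modulo lcm(5, 4) = 20: x ≡ 10 (mod 20).
  Combine with x ≡ 7 (mod 13); new modulus lcm = 260.
    Write x = 10 + 20·t and substitute into x ≡ 7 (mod 13): 20·t ≡ 7 − 10 = -3 (mod 13).
    Reduce coefficients mod 13: 7·t ≡ 10 (mod 13).
    The inverse of 7 mod 13 is 2 (since 7·2 = 14 = 1·13 + 1), so t ≡ 2·10 = 20 ≡ 7 (mod 13).
    Then x = 10 + 20·7 = 150, valid modulo lcm(20, 13) = 260: x ≡ 150 (mod 260).
  Combine with x ≡ 12 (mod 19); new modulus lcm = 4940.
    Write x = 150 + 260·t and substitute into x ≡ 12 (mod 19): 260·t ≡ 12 − 150 = -138 (mod 19).
    Reduce coefficients mod 19: 13·t ≡ 14 (mod 19).
    The inverse of 13 mod 19 is 3 (since 13·3 = 39 = 2·19 + 1), so t ≡ 3·14 = 42 ≡ 4 (mod 19).
    Then x = 150 + 260·4 = 1190, valid modulo lcm(260, 19) = 4940: x ≡ 1190 (mod 4940).
  Combine with x ≡ 1 (mod 9); new modulus lcm = 44460.
    Write x = 1190 + 4940·t and substitute into x ≡ 1 (mod 9): 4940·t ≡ 1 − 1190 = -1189 (mod 9).
    Reduce coefficients mod 9: 8·t ≡ 8 (mod 9).
    The inverse of 8 mod 9 is 8 (since 8·8 = 64 = 7·9 + 1), so t ≡ 8·8 = 64 ≡ 1 (mod 9).
    Then x = 1190 + 4940·1 = 6130, valid modulo lcm(4940, 9) = 44460: x ≡ 6130 (mod 44460).
Verify against each original: 6130 mod 5 = 0, 6130 mod 4 = 2, 6130 mod 13 = 7, 6130 mod 19 = 12, 6130 mod 9 = 1.

x ≡ 6130 (mod 44460).


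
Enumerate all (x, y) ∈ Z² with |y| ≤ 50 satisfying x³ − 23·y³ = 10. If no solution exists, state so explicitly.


The equation is x³ - 23y³ = 10. For fixed y, x³ = 23·y³ + 10, so a solution requires the RHS to be a perfect cube.
Strategy: iterate y from -50 to 50, compute RHS = 23·y³ + 10, and check whether it is a (positive or negative) perfect cube.
Check small values of y:
  y = 0: RHS = 10 is not a perfect cube.
  y = 1: RHS = 33 is not a perfect cube.
  y = -1: RHS = -13 is not a perfect cube.
  y = 2: RHS = 194 is not a perfect cube.
  y = -2: RHS = -174 is not a perfect cube.
  y = 3: RHS = 631 is not a perfect cube.
  y = -3: RHS = -611 is not a perfect cube.
Continuing the search up to |y| = 50 finds no solutions either.
No (x, y) in the scanned range satisfies the equation.

No integer solutions with |y| ≤ 50.


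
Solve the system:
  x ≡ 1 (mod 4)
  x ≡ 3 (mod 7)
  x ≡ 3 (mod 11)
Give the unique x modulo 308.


Moduli 4, 7, 11 are pairwise coprime; by CRT there is a unique solution modulo M = 4 · 7 · 11 = 308.
Solve pairwise, accumulating the modulus:
  Start with x ≡ 1 (mod 4).
  Combine with x ≡ 3 (mod 7): since gcd(4, 7) = 1, we get a unique residue mod 28.
    Write x = 1 + 4·t and substitute into x ≡ 3 (mod 7): 4·t ≡ 3 − 1 = 2 (mod 7).
    The inverse of 4 mod 7 is 2 (since 4·2 = 8 = 1·7 + 1), so t ≡ 2·2 = 4 ≡ 4 (mod 7).
    Then x = 1 + 4·4 = 17, valid modulo lcm(4, 7) = 28: x ≡ 17 (mod 28).
  Combine with x ≡ 3 (mod 11): since gcd(28, 11) = 1, we get a unique residue mod 308.
    Write x = 17 + 28·t and substitute into x ≡ 3 (mod 11): 28·t ≡ 3 − 17 = -14 (mod 11).
    Reduce coefficients mod 11: 6·t ≡ 8 (mod 11).
    The inverse of 6 mod 11 is 2 (since 6·2 = 12 = 1·11 + 1), so t ≡ 2·8 = 16 ≡ 5 (mod 11).
    Then x = 17 + 28·5 = 157, valid modulo lcm(28, 11) = 308: x ≡ 157 (mod 308).
Verify: 157 mod 4 = 1 ✓, 157 mod 7 = 3 ✓, 157 mod 11 = 3 ✓.

x ≡ 157 (mod 308).


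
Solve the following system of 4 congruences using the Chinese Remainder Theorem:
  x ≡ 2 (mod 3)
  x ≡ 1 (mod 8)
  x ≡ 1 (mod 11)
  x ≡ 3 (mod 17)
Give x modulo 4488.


Product of moduli M = 3 · 8 · 11 · 17 = 4488.
Merge one congruence at a time:
  Start: x ≡ 2 (mod 3).
  Combine with x ≡ 1 (mod 8); new modulus lcm = 24.
    Write x = 2 + 3·t and substitute into x ≡ 1 (mod 8): 3·t ≡ 1 − 2 = -1 (mod 8).
    Reduce coefficients mod 8: 3·t ≡ 7 (mod 8).
    The inverse of 3 mod 8 is 3 (since 3·3 = 9 = 1·8 + 1), so t ≡ 3·7 = 21 ≡ 5 (mod 8).
    Then x = 2 + 3·5 = 17, valid modulo lcm(3, 8) = 24: x ≡ 17 (mod 24).
  Combine with x ≡ 1 (mod 11); new modulus lcm = 264.
    Write x = 17 + 24·t and substitute into x ≡ 1 (mod 11): 24·t ≡ 1 − 17 = -16 (mod 11).
    Reduce coefficients mod 11: 2·t ≡ 6 (mod 11).
    The inverse of 2 mod 11 is 6 (since 2·6 = 12 = 1·11 + 1), so t ≡ 6·6 = 36 ≡ 3 (mod 11).
    Then x = 17 + 24·3 = 89, valid modulo lcm(24, 11) = 264: x ≡ 89 (mod 264).
  Combine with x ≡ 3 (mod 17); new modulus lcm = 4488.
    Write x = 89 + 264·t and substitute into x ≡ 3 (mod 17): 264·t ≡ 3 − 89 = -86 (mod 17).
    Reduce coefficients mod 17: 9·t ≡ 16 (mod 17).
    The inverse of 9 mod 17 is 2 (since 9·2 = 18 = 1·17 + 1), so t ≡ 2·16 = 32 ≡ 15 (mod 17).
    Then x = 89 + 264·15 = 4049, valid modulo lcm(264, 17) = 4488: x ≡ 4049 (mod 4488).
Verify against each original: 4049 mod 3 = 2, 4049 mod 8 = 1, 4049 mod 11 = 1, 4049 mod 17 = 3.

x ≡ 4049 (mod 4488).


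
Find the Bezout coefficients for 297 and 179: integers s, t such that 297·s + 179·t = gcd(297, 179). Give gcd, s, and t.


Euclidean algorithm on (297, 179) — divide until remainder is 0:
  297 = 1 · 179 + 118
  179 = 1 · 118 + 61
  118 = 1 · 61 + 57
  61 = 1 · 57 + 4
  57 = 14 · 4 + 1
  4 = 4 · 1 + 0
gcd(297, 179) = 1.
Track Bezout coefficients alongside the remainders: start with r₀ = 297 = a·1 + b·0 (s = 1, t = 0) and r₁ = 179 = a·0 + b·1 (s = 0, t = 1); each new remainder r_{k+1} = r_{k-1} − q_k·r_k inherits s_{k+1} = s_{k-1} − q_k·s_k, t_{k+1} = t_{k-1} − q_k·t_k, so r_k = a·s_k + b·t_k at every step:
  q = 1: r = 118, s = 1 − 1·0 = 1, t = 0 − 1·1 = -1  (check: 297·1 + 179·(-1) = 118)
  q = 1: r = 61, s = 0 − 1·1 = -1, t = 1 − 1·(-1) = 2  (check: 297·(-1) + 179·2 = 61)
  q = 1: r = 57, s = 1 − 1·(-1) = 2, t = -1 − 1·2 = -3  (check: 297·2 + 179·(-3) = 57)
  q = 1: r = 4, s = -1 − 1·2 = -3, t = 2 − 1·(-3) = 5  (check: 297·(-3) + 179·5 = 4)
  q = 14: r = 1, s = 2 − 14·(-3) = 44, t = -3 − 14·5 = -73  (check: 297·44 + 179·(-73) = 1)
The row with r = 1 (the gcd) gives the Bezout coefficients s = 44, t = -73.
Result: 297 · (44) + 179 · (-73) = 1.

gcd(297, 179) = 1; s = 44, t = -73 (check: 297·44 + 179·(-73) = 1).


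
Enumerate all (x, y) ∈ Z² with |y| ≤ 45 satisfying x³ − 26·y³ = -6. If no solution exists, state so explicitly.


The equation is x³ - 26y³ = -6. For fixed y, x³ = 26·y³ − 6, so a solution requires the RHS to be a perfect cube.
Strategy: iterate y from -45 to 45, compute RHS = 26·y³ − 6, and check whether it is a (positive or negative) perfect cube.
Check small values of y:
  y = 0: RHS = -6 is not a perfect cube.
  y = 1: RHS = 20 is not a perfect cube.
  y = -1: RHS = -32 is not a perfect cube.
  y = 2: RHS = 202 is not a perfect cube.
  y = -2: RHS = -214 is not a perfect cube.
  y = 3: RHS = 696 is not a perfect cube.
  y = -3: RHS = -708 is not a perfect cube.
Continuing the search up to |y| = 45 finds no solutions either.
No (x, y) in the scanned range satisfies the equation.

No integer solutions with |y| ≤ 45.


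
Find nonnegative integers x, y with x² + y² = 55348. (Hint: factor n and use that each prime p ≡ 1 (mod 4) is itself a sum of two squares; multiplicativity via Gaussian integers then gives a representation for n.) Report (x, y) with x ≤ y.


Step 1: Factor n = 55348 = 2^2 · 101 · 137.
Step 2: Check the mod-4 condition on each prime factor: 2 = 2 (special); 101 ≡ 1 (mod 4), exponent 1; 137 ≡ 1 (mod 4), exponent 1.
All primes ≡ 3 (mod 4) appear to even exponent (or don't appear), so by the two-squares theorem n IS expressible as a sum of two squares.
Step 3: Build a representation. Group n = k² · m with k = 2 and m = 101 · 137 = 13837 (a product of primes ≡ 1 (mod 4)); a representation of m scales to one of n via (k·x)² + (k·y)² = k²(x² + y²). Each prime p ≡ 1 (mod 4) is itself a sum of two squares; find a² by testing p − a² for a perfect square:
  101: 101 − 1² = 100 = 10² ⇒ 101 = 1² + 10².
  137: 137 − 1² = 136, 137 − 2² = 133, 137 − 3² = 128, 137 − 4² = 121 = 11² ⇒ 137 = 4² + 11².
  Combine using the Brahmagupta–Fibonacci identity (a² + b²)(c² + d²) = (ac − bd)² + (ad + bc)² = (ac + bd)² + (ad − bc)²:
  101 · 137 = 13837: from (1² + 10²)(4² + 11²), take (1·4 − 10·11, 1·11 + 10·4) = (4 − 110, 11 + 40) = (-106, 51); dropping signs (only squares matter) gives (106, 51); check 106² + 51² = 11236 + 2601 = 13837 ✓.
  Scale by k = 2: (2·106, 2·51) = (212, 102).
Step 4: Order so x ≤ y and verify: 102² + 212² = 10404 + 44944 = 55348 = n. ✓

n = 55348 = 102² + 212² (one valid representation with x ≤ y).


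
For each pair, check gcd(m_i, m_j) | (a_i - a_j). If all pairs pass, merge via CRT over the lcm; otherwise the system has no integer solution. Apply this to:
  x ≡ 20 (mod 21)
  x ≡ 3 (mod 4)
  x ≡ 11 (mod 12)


Moduli 21, 4, 12 are not pairwise coprime, so CRT works modulo lcm(m_i) when all pairwise compatibility conditions hold.
Pairwise compatibility: gcd(m_i, m_j) must divide a_i - a_j for every pair.
Merge one congruence at a time:
  Start: x ≡ 20 (mod 21).
  Combine with x ≡ 3 (mod 4): gcd(21, 4) = 1; 3 - 20 = -17, which IS divisible by 1, so compatible.
    Write x = 20 + 21·t and substitute into x ≡ 3 (mod 4): 21·t ≡ 3 − 20 = -17 (mod 4).
    Reduce coefficients mod 4: 1·t ≡ 3 (mod 4).
    So t ≡ 3 (mod 4).
    Then x = 20 + 21·3 = 83, valid modulo lcm(21, 4) = 84: x ≡ 83 (mod 84).
  Combine with x ≡ 11 (mod 12): gcd(84, 12) = 12; 11 - 83 = -72, which IS divisible by 12, so compatible.
    Write x = 83 + 84·t and substitute into x ≡ 11 (mod 12): 84·t ≡ 11 − 83 = -72 (mod 12).
    Divide the congruence (and modulus) by g = 12: 7·t ≡ -6 (mod 1).
    Modulo 1 every t works; take t = 0.
    Then x = 83 + 84·0 = 83, valid modulo lcm(84, 12) = 84: x ≡ 83 (mod 84).
Verify: 83 mod 21 = 20, 83 mod 4 = 3, 83 mod 12 = 11.

x ≡ 83 (mod 84).


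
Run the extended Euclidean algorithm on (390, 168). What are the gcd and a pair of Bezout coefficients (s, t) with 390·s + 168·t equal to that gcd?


Euclidean algorithm on (390, 168) — divide until remainder is 0:
  390 = 2 · 168 + 54
  168 = 3 · 54 + 6
  54 = 9 · 6 + 0
gcd(390, 168) = 6.
Track Bezout coefficients alongside the remainders: start with r₀ = 390 = a·1 + b·0 (s = 1, t = 0) and r₁ = 168 = a·0 + b·1 (s = 0, t = 1); each new remainder r_{k+1} = r_{k-1} − q_k·r_k inherits s_{k+1} = s_{k-1} − q_k·s_k, t_{k+1} = t_{k-1} − q_k·t_k, so r_k = a·s_k + b·t_k at every step:
  q = 2: r = 54, s = 1 − 2·0 = 1, t = 0 − 2·1 = -2  (check: 390·1 + 168·(-2) = 54)
  q = 3: r = 6, s = 0 − 3·1 = -3, t = 1 − 3·(-2) = 7  (check: 390·(-3) + 168·7 = 6)
The row with r = 6 (the gcd) gives the Bezout coefficients s = -3, t = 7.
Result: 390 · (-3) + 168 · (7) = 6.

gcd(390, 168) = 6; s = -3, t = 7 (check: 390·(-3) + 168·7 = 6).


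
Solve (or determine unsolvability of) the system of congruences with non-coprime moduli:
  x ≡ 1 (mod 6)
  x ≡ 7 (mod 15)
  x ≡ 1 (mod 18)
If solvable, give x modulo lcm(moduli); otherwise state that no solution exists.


Moduli 6, 15, 18 are not pairwise coprime, so CRT works modulo lcm(m_i) when all pairwise compatibility conditions hold.
Pairwise compatibility: gcd(m_i, m_j) must divide a_i - a_j for every pair.
Merge one congruence at a time:
  Start: x ≡ 1 (mod 6).
  Combine with x ≡ 7 (mod 15): gcd(6, 15) = 3; 7 - 1 = 6, which IS divisible by 3, so compatible.
    Write x = 1 + 6·t and substitute into x ≡ 7 (mod 15): 6·t ≡ 7 − 1 = 6 (mod 15).
    Divide the congruence (and modulus) by g = 3: 2·t ≡ 2 (mod 5).
    The inverse of 2 mod 5 is 3 (since 2·3 = 6 = 1·5 + 1), so t ≡ 3·2 = 6 ≡ 1 (mod 5).
    Then x = 1 + 6·1 = 7, valid modulo lcm(6, 15) = 30: x ≡ 7 (mod 30).
  Combine with x ≡ 1 (mod 18): gcd(30, 18) = 6; 1 - 7 = -6, which IS divisible by 6, so compatible.
    Write x = 7 + 30·t and substitute into x ≡ 1 (mod 18): 30·t ≡ 1 − 7 = -6 (mod 18).
    Divide the congruence (and modulus) by g = 6: 5·t ≡ -1 (mod 3).
    Reduce coefficients mod 3: 2·t ≡ 2 (mod 3).
    The inverse of 2 mod 3 is 2 (since 2·2 = 4 = 1·3 + 1), so t ≡ 2·2 = 4 ≡ 1 (mod 3).
    Then x = 7 + 30·1 = 37, valid modulo lcm(30, 18) = 90: x ≡ 37 (mod 90).
Verify: 37 mod 6 = 1, 37 mod 15 = 7, 37 mod 18 = 1.

x ≡ 37 (mod 90).


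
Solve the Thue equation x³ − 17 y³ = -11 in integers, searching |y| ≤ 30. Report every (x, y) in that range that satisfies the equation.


The equation is x³ - 17y³ = -11. For fixed y, x³ = 17·y³ − 11, so a solution requires the RHS to be a perfect cube.
Strategy: iterate y from -30 to 30, compute RHS = 17·y³ − 11, and check whether it is a (positive or negative) perfect cube.
Check small values of y:
  y = 0: RHS = -11 is not a perfect cube.
  y = 1: RHS = 6 is not a perfect cube.
  y = -1: RHS = -28 is not a perfect cube.
  y = 2: RHS = 125 = (5)³ ⇒ x = 5 works.
  y = -2: RHS = -147 is not a perfect cube.
  y = 3: RHS = 448 is not a perfect cube.
  y = -3: RHS = -470 is not a perfect cube.
Continuing the search up to |y| = 30 finds no further solutions beyond those listed.
Collected solutions: (5, 2).

Solutions (with |y| ≤ 30): (5, 2).


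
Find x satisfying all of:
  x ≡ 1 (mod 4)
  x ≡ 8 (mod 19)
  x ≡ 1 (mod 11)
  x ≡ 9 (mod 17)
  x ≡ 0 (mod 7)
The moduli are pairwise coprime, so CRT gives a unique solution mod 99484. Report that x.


Product of moduli M = 4 · 19 · 11 · 17 · 7 = 99484.
Merge one congruence at a time:
  Start: x ≡ 1 (mod 4).
  Combine with x ≡ 8 (mod 19); new modulus lcm = 76.
    Write x = 1 + 4·t and substitute into x ≡ 8 (mod 19): 4·t ≡ 8 − 1 = 7 (mod 19).
    The inverse of 4 mod 19 is 5 (since 4·5 = 20 = 1·19 + 1), so t ≡ 5·7 = 35 ≡ 16 (mod 19).
    Then x = 1 + 4·16 = 65, valid modulo lcm(4, 19) = 76: x ≡ 65 (mod 76).
  Combine with x ≡ 1 (mod 11); new modulus lcm = 836.
    Write x = 65 + 76·t and substitute into x ≡ 1 (mod 11): 76·t ≡ 1 − 65 = -64 (mod 11).
    Reduce coefficients mod 11: 10·t ≡ 2 (mod 11).
    The inverse of 10 mod 11 is 10 (since 10·10 = 100 = 9·11 + 1), so t ≡ 10·2 = 20 ≡ 9 (mod 11).
    Then x = 65 + 76·9 = 749, valid modulo lcm(76, 11) = 836: x ≡ 749 (mod 836).
  Combine with x ≡ 9 (mod 17); new modulus lcm = 14212.
    Write x = 749 + 836·t and substitute into x ≡ 9 (mod 17): 836·t ≡ 9 − 749 = -740 (mod 17).
    Reduce coefficients mod 17: 3·t ≡ 8 (mod 17).
    The inverse of 3 mod 17 is 6 (since 3·6 = 18 = 1·17 + 1), so t ≡ 6·8 = 48 ≡ 14 (mod 17).
    Then x = 749 + 836·14 = 12453, valid modulo lcm(836, 17) = 14212: x ≡ 12453 (mod 14212).
  Combine with x ≡ 0 (mod 7); new modulus lcm = 99484.
    Write x = 12453 + 14212·t and substitute into x ≡ 0 (mod 7): 14212·t ≡ 0 − 12453 = -12453 (mod 7).
    Reduce coefficients mod 7: 2·t ≡ 0 (mod 7).
    The inverse of 2 mod 7 is 4 (since 2·4 = 8 = 1·7 + 1), so t ≡ 4·0 = 0 ≡ 0 (mod 7).
    Then x = 12453 + 14212·0 = 12453, valid modulo lcm(14212, 7) = 99484: x ≡ 12453 (mod 99484).
Verify against each original: 12453 mod 4 = 1, 12453 mod 19 = 8, 12453 mod 11 = 1, 12453 mod 17 = 9, 12453 mod 7 = 0.

x ≡ 12453 (mod 99484).


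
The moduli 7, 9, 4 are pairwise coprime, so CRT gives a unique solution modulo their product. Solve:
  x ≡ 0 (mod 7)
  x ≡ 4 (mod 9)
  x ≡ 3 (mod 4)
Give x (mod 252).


Moduli 7, 9, 4 are pairwise coprime; by CRT there is a unique solution modulo M = 7 · 9 · 4 = 252.
Solve pairwise, accumulating the modulus:
  Start with x ≡ 0 (mod 7).
  Combine with x ≡ 4 (mod 9): since gcd(7, 9) = 1, we get a unique residue mod 63.
    Write x = 0 + 7·t and substitute into x ≡ 4 (mod 9): 7·t ≡ 4 − 0 = 4 (mod 9).
    The inverse of 7 mod 9 is 4 (since 7·4 = 28 = 3·9 + 1), so t ≡ 4·4 = 16 ≡ 7 (mod 9).
    Then x = 0 + 7·7 = 49, valid modulo lcm(7, 9) = 63: x ≡ 49 (mod 63).
  Combine with x ≡ 3 (mod 4): since gcd(63, 4) = 1, we get a unique residue mod 252.
    Write x = 49 + 63·t and substitute into x ≡ 3 (mod 4): 63·t ≡ 3 − 49 = -46 (mod 4).
    Reduce coefficients mod 4: 3·t ≡ 2 (mod 4).
    The inverse of 3 mod 4 is 3 (since 3·3 = 9 = 2·4 + 1), so t ≡ 3·2 = 6 ≡ 2 (mod 4).
    Then x = 49 + 63·2 = 175, valid modulo lcm(63, 4) = 252: x ≡ 175 (mod 252).
Verify: 175 mod 7 = 0 ✓, 175 mod 9 = 4 ✓, 175 mod 4 = 3 ✓.

x ≡ 175 (mod 252).


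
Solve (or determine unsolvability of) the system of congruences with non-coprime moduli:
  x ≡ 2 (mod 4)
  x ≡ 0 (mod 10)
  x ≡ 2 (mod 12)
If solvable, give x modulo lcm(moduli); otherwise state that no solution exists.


Moduli 4, 10, 12 are not pairwise coprime, so CRT works modulo lcm(m_i) when all pairwise compatibility conditions hold.
Pairwise compatibility: gcd(m_i, m_j) must divide a_i - a_j for every pair.
Merge one congruence at a time:
  Start: x ≡ 2 (mod 4).
  Combine with x ≡ 0 (mod 10): gcd(4, 10) = 2; 0 - 2 = -2, which IS divisible by 2, so compatible.
    Write x = 2 + 4·t and substitute into x ≡ 0 (mod 10): 4·t ≡ 0 − 2 = -2 (mod 10).
    Divide the congruence (and modulus) by g = 2: 2·t ≡ -1 (mod 5).
    Reduce coefficients mod 5: 2·t ≡ 4 (mod 5).
    The inverse of 2 mod 5 is 3 (since 2·3 = 6 = 1·5 + 1), so t ≡ 3·4 = 12 ≡ 2 (mod 5).
    Then x = 2 + 4·2 = 10, valid modulo lcm(4, 10) = 20: x ≡ 10 (mod 20).
  Combine with x ≡ 2 (mod 12): gcd(20, 12) = 4; 2 - 10 = -8, which IS divisible by 4, so compatible.
    Write x = 10 + 20·t and substitute into x ≡ 2 (mod 12): 20·t ≡ 2 − 10 = -8 (mod 12).
    Divide the congruence (and modulus) by g = 4: 5·t ≡ -2 (mod 3).
    Reduce coefficients mod 3: 2·t ≡ 1 (mod 3).
    The inverse of 2 mod 3 is 2 (since 2·2 = 4 = 1·3 + 1), so t ≡ 2·1 = 2 ≡ 2 (mod 3).
    Then x = 10 + 20·2 = 50, valid modulo lcm(20, 12) = 60: x ≡ 50 (mod 60).
Verify: 50 mod 4 = 2, 50 mod 10 = 0, 50 mod 12 = 2.

x ≡ 50 (mod 60).


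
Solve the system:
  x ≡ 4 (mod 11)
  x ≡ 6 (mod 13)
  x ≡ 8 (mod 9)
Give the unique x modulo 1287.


Moduli 11, 13, 9 are pairwise coprime; by CRT there is a unique solution modulo M = 11 · 13 · 9 = 1287.
Solve pairwise, accumulating the modulus:
  Start with x ≡ 4 (mod 11).
  Combine with x ≡ 6 (mod 13): since gcd(11, 13) = 1, we get a unique residue mod 143.
    Write x = 4 + 11·t and substitute into x ≡ 6 (mod 13): 11·t ≡ 6 − 4 = 2 (mod 13).
    The inverse of 11 mod 13 is 6 (since 11·6 = 66 = 5·13 + 1), so t ≡ 6·2 = 12 ≡ 12 (mod 13).
    Then x = 4 + 11·12 = 136, valid modulo lcm(11, 13) = 143: x ≡ 136 (mod 143).
  Combine with x ≡ 8 (mod 9): since gcd(143, 9) = 1, we get a unique residue mod 1287.
    Write x = 136 + 143·t and substitute into x ≡ 8 (mod 9): 143·t ≡ 8 − 136 = -128 (mod 9).
    Reduce coefficients mod 9: 8·t ≡ 7 (mod 9).
    The inverse of 8 mod 9 is 8 (since 8·8 = 64 = 7·9 + 1), so t ≡ 8·7 = 56 ≡ 2 (mod 9).
    Then x = 136 + 143·2 = 422, valid modulo lcm(143, 9) = 1287: x ≡ 422 (mod 1287).
Verify: 422 mod 11 = 4 ✓, 422 mod 13 = 6 ✓, 422 mod 9 = 8 ✓.

x ≡ 422 (mod 1287).


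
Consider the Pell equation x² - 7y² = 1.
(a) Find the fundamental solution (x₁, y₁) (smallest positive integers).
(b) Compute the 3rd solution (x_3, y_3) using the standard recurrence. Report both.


Step 1: Find the fundamental solution (x₁, y₁) of x² - 7y² = 1.
  Expand √7 as a continued fraction. a₀ = ⌊√7⌋ = 2; iterate m_{k+1} = d_k·a_k − m_k, d_{k+1} = (7 − m_{k+1}²)/d_k, a_{k+1} = ⌊(a₀ + m_{k+1})/d_{k+1}⌋ (starting m₀ = 0, d₀ = 1), with convergents p_k = a_k·p_{k-1} + p_{k-2}, q_k = a_k·q_{k-1} + q_{k-2} (p₋₁ = 1, q₋₁ = 0):
  k = 0: a₀ = 2; p₀/q₀ = 2/1; p₀² − 7·q₀² = 4 − 7 = -3.
  k = 1: m = 2, d = 3, a = ⌊(2 + 2)/3⌋ = 1; p/q = (1·2 + 1)/(1·1 + 0) = 3/1; p² − 7·q² = 9 − 7 = 2.
  k = 2: m = 1, d = 2, a = ⌊(2 + 1)/2⌋ = 1; p/q = (1·3 + 2)/(1·1 + 1) = 5/2; p² − 7·q² = 25 − 28 = -3.
  k = 3: m = 1, d = 3, a = ⌊(2 + 1)/3⌋ = 1; p/q = (1·5 + 3)/(1·2 + 1) = 8/3; p² − 7·q² = 64 − 63 = 1.
  The first convergent with p² − 7·q² = 1 gives the fundamental solution (x₁, y₁) = (8, 3).
Step 2: Apply the recurrence (x_{n+1}, y_{n+1}) = (x₁x_n + 7y₁y_n, x₁y_n + y₁x_n) repeatedly.
  From (x_1, y_1) = (8, 3): x_2 = 8·8 + 7·3·3 = 127; y_2 = 8·3 + 3·8 = 48.
  From (x_2, y_2) = (127, 48): x_3 = 8·127 + 7·3·48 = 2024; y_3 = 8·48 + 3·127 = 765.
Step 3: Verify x_3² - 7·y_3² = 4096576 - 4096575 = 1 (should be 1). ✓

(x_1, y_1) = (8, 3); (x_3, y_3) = (2024, 765).


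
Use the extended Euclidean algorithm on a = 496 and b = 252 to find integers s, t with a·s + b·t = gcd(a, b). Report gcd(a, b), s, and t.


Euclidean algorithm on (496, 252) — divide until remainder is 0:
  496 = 1 · 252 + 244
  252 = 1 · 244 + 8
  244 = 30 · 8 + 4
  8 = 2 · 4 + 0
gcd(496, 252) = 4.
Track Bezout coefficients alongside the remainders: start with r₀ = 496 = a·1 + b·0 (s = 1, t = 0) and r₁ = 252 = a·0 + b·1 (s = 0, t = 1); each new remainder r_{k+1} = r_{k-1} − q_k·r_k inherits s_{k+1} = s_{k-1} − q_k·s_k, t_{k+1} = t_{k-1} − q_k·t_k, so r_k = a·s_k + b·t_k at every step:
  q = 1: r = 244, s = 1 − 1·0 = 1, t = 0 − 1·1 = -1  (check: 496·1 + 252·(-1) = 244)
  q = 1: r = 8, s = 0 − 1·1 = -1, t = 1 − 1·(-1) = 2  (check: 496·(-1) + 252·2 = 8)
  q = 30: r = 4, s = 1 − 30·(-1) = 31, t = -1 − 30·2 = -61  (check: 496·31 + 252·(-61) = 4)
The row with r = 4 (the gcd) gives the Bezout coefficients s = 31, t = -61.
Result: 496 · (31) + 252 · (-61) = 4.

gcd(496, 252) = 4; s = 31, t = -61 (check: 496·31 + 252·(-61) = 4).


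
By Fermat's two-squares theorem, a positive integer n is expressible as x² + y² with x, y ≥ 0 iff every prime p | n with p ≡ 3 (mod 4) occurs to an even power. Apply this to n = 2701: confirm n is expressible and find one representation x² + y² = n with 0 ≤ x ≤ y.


Step 1: Factor n = 2701 = 37 · 73.
Step 2: Check the mod-4 condition on each prime factor: 37 ≡ 1 (mod 4), exponent 1; 73 ≡ 1 (mod 4), exponent 1.
All primes ≡ 3 (mod 4) appear to even exponent (or don't appear), so by the two-squares theorem n IS expressible as a sum of two squares.
Step 3: Build a representation. Here n = 37 · 73 is a product of primes ≡ 1 (mod 4). Each prime p ≡ 1 (mod 4) is itself a sum of two squares; find a² by testing p − a² for a perfect square:
  37: 37 − 1² = 36 = 6² ⇒ 37 = 1² + 6².
  73: 73 − 1² = 72, 73 − 2² = 69, 73 − 3² = 64 = 8² ⇒ 73 = 3² + 8².
  Combine using the Brahmagupta–Fibonacci identity (a² + b²)(c² + d²) = (ac − bd)² + (ad + bc)² = (ac + bd)² + (ad − bc)²:
  37 · 73 = 2701: from (1² + 6²)(3² + 8²), take (1·3 − 6·8, 1·8 + 6·3) = (3 − 48, 8 + 18) = (-45, 26); dropping signs (only squares matter) gives (45, 26); check 45² + 26² = 2025 + 676 = 2701 ✓.
Step 4: Order so x ≤ y and verify: 26² + 45² = 676 + 2025 = 2701 = n. ✓

n = 2701 = 26² + 45² (one valid representation with x ≤ y).


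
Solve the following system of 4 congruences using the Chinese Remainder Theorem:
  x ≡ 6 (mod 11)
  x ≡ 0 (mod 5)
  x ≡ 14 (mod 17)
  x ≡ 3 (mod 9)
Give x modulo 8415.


Product of moduli M = 11 · 5 · 17 · 9 = 8415.
Merge one congruence at a time:
  Start: x ≡ 6 (mod 11).
  Combine with x ≡ 0 (mod 5); new modulus lcm = 55.
    Write x = 6 + 11·t and substitute into x ≡ 0 (mod 5): 11·t ≡ 0 − 6 = -6 (mod 5).
    Reduce coefficients mod 5: 1·t ≡ 4 (mod 5).
    So t ≡ 4 (mod 5).
    Then x = 6 + 11·4 = 50, valid modulo lcm(11, 5) = 55: x ≡ 50 (mod 55).
  Combine with x ≡ 14 (mod 17); new modulus lcm = 935.
    Write x = 50 + 55·t and substitute into x ≡ 14 (mod 17): 55·t ≡ 14 − 50 = -36 (mod 17).
    Reduce coefficients mod 17: 4·t ≡ 15 (mod 17).
    The inverse of 4 mod 17 is 13 (since 4·13 = 52 = 3·17 + 1), so t ≡ 13·15 = 195 ≡ 8 (mod 17).
    Then x = 50 + 55·8 = 490, valid modulo lcm(55, 17) = 935: x ≡ 490 (mod 935).
  Combine with x ≡ 3 (mod 9); new modulus lcm = 8415.
    Write x = 490 + 935·t and substitute into x ≡ 3 (mod 9): 935·t ≡ 3 − 490 = -487 (mod 9).
    Reduce coefficients mod 9: 8·t ≡ 8 (mod 9).
    The inverse of 8 mod 9 is 8 (since 8·8 = 64 = 7·9 + 1), so t ≡ 8·8 = 64 ≡ 1 (mod 9).
    Then x = 490 + 935·1 = 1425, valid modulo lcm(935, 9) = 8415: x ≡ 1425 (mod 8415).
Verify against each original: 1425 mod 11 = 6, 1425 mod 5 = 0, 1425 mod 17 = 14, 1425 mod 9 = 3.

x ≡ 1425 (mod 8415).


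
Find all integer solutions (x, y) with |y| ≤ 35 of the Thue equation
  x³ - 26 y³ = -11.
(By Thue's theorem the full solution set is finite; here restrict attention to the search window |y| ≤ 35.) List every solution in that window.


The equation is x³ - 26y³ = -11. For fixed y, x³ = 26·y³ − 11, so a solution requires the RHS to be a perfect cube.
Strategy: iterate y from -35 to 35, compute RHS = 26·y³ − 11, and check whether it is a (positive or negative) perfect cube.
Check small values of y:
  y = 0: RHS = -11 is not a perfect cube.
  y = 1: RHS = 15 is not a perfect cube.
  y = -1: RHS = -37 is not a perfect cube.
  y = 2: RHS = 197 is not a perfect cube.
  y = -2: RHS = -219 is not a perfect cube.
  y = 3: RHS = 691 is not a perfect cube.
  y = -3: RHS = -713 is not a perfect cube.
Continuing the search up to |y| = 35 finds no solutions either.
No (x, y) in the scanned range satisfies the equation.

No integer solutions with |y| ≤ 35.


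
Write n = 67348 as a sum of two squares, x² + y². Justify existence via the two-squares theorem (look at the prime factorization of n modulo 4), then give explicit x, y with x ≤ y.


Step 1: Factor n = 67348 = 2^2 · 113 · 149.
Step 2: Check the mod-4 condition on each prime factor: 2 = 2 (special); 113 ≡ 1 (mod 4), exponent 1; 149 ≡ 1 (mod 4), exponent 1.
All primes ≡ 3 (mod 4) appear to even exponent (or don't appear), so by the two-squares theorem n IS expressible as a sum of two squares.
Step 3: Build a representation. Group n = k² · m with k = 2 and m = 113 · 149 = 16837 (a product of primes ≡ 1 (mod 4)); a representation of m scales to one of n via (k·x)² + (k·y)² = k²(x² + y²). Each prime p ≡ 1 (mod 4) is itself a sum of two squares; find a² by testing p − a² for a perfect square:
  113: 113 − 1² = 112, 113 − 2² = 109, 113 − 3² = 104, 113 − 4² = 97, 113 − 5² = 88, 113 − 6² = 77, 113 − 7² = 64 = 8² ⇒ 113 = 7² + 8².
  149: 149 − 1² = 148, 149 − 2² = 145, 149 − 3² = 140, 149 − 4² = 133, 149 − 5² = 124, 149 − 6² = 113, 149 − 7² = 100 = 10² ⇒ 149 = 7² + 10².
  Combine using the Brahmagupta–Fibonacci identity (a² + b²)(c² + d²) = (ac − bd)² + (ad + bc)² = (ac + bd)² + (ad − bc)²:
  113 · 149 = 16837: from (7² + 8²)(7² + 10²), take (7·7 − 8·10, 7·10 + 8·7) = (49 − 80, 70 + 56) = (-31, 126); dropping signs (only squares matter) gives (31, 126); check 31² + 126² = 961 + 15876 = 16837 ✓.
  Scale by k = 2: (2·31, 2·126) = (62, 252).
Step 4: Order so x ≤ y and verify: 62² + 252² = 3844 + 63504 = 67348 = n. ✓

n = 67348 = 62² + 252² (one valid representation with x ≤ y).


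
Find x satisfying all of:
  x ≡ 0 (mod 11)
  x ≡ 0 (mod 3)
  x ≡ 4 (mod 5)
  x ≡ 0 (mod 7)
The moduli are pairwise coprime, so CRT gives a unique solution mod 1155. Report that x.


Product of moduli M = 11 · 3 · 5 · 7 = 1155.
Merge one congruence at a time:
  Start: x ≡ 0 (mod 11).
  Combine with x ≡ 0 (mod 3); new modulus lcm = 33.
    Write x = 0 + 11·t and substitute into x ≡ 0 (mod 3): 11·t ≡ 0 − 0 = 0 (mod 3).
    Reduce coefficients mod 3: 2·t ≡ 0 (mod 3).
    The inverse of 2 mod 3 is 2 (since 2·2 = 4 = 1·3 + 1), so t ≡ 2·0 = 0 ≡ 0 (mod 3).
    Then x = 0 + 11·0 = 0, valid modulo lcm(11, 3) = 33: x ≡ 0 (mod 33).
  Combine with x ≡ 4 (mod 5); new modulus lcm = 165.
    Write x = 0 + 33·t and substitute into x ≡ 4 (mod 5): 33·t ≡ 4 − 0 = 4 (mod 5).
    Reduce coefficients mod 5: 3·t ≡ 4 (mod 5).
    The inverse of 3 mod 5 is 2 (since 3·2 = 6 = 1·5 + 1), so t ≡ 2·4 = 8 ≡ 3 (mod 5).
    Then x = 0 + 33·3 = 99, valid modulo lcm(33, 5) = 165: x ≡ 99 (mod 165).
  Combine with x ≡ 0 (mod 7); new modulus lcm = 1155.
    Write x = 99 + 165·t and substitute into x ≡ 0 (mod 7): 165·t ≡ 0 − 99 = -99 (mod 7).
    Reduce coefficients mod 7: 4·t ≡ 6 (mod 7).
    The inverse of 4 mod 7 is 2 (since 4·2 = 8 = 1·7 + 1), so t ≡ 2·6 = 12 ≡ 5 (mod 7).
    Then x = 99 + 165·5 = 924, valid modulo lcm(165, 7) = 1155: x ≡ 924 (mod 1155).
Verify against each original: 924 mod 11 = 0, 924 mod 3 = 0, 924 mod 5 = 4, 924 mod 7 = 0.

x ≡ 924 (mod 1155).


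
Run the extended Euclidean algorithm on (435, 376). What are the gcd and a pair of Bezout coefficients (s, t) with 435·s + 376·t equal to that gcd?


Euclidean algorithm on (435, 376) — divide until remainder is 0:
  435 = 1 · 376 + 59
  376 = 6 · 59 + 22
  59 = 2 · 22 + 15
  22 = 1 · 15 + 7
  15 = 2 · 7 + 1
  7 = 7 · 1 + 0
gcd(435, 376) = 1.
Track Bezout coefficients alongside the remainders: start with r₀ = 435 = a·1 + b·0 (s = 1, t = 0) and r₁ = 376 = a·0 + b·1 (s = 0, t = 1); each new remainder r_{k+1} = r_{k-1} − q_k·r_k inherits s_{k+1} = s_{k-1} − q_k·s_k, t_{k+1} = t_{k-1} − q_k·t_k, so r_k = a·s_k + b·t_k at every step:
  q = 1: r = 59, s = 1 − 1·0 = 1, t = 0 − 1·1 = -1  (check: 435·1 + 376·(-1) = 59)
  q = 6: r = 22, s = 0 − 6·1 = -6, t = 1 − 6·(-1) = 7  (check: 435·(-6) + 376·7 = 22)
  q = 2: r = 15, s = 1 − 2·(-6) = 13, t = -1 − 2·7 = -15  (check: 435·13 + 376·(-15) = 15)
  q = 1: r = 7, s = -6 − 1·13 = -19, t = 7 − 1·(-15) = 22  (check: 435·(-19) + 376·22 = 7)
  q = 2: r = 1, s = 13 − 2·(-19) = 51, t = -15 − 2·22 = -59  (check: 435·51 + 376·(-59) = 1)
The row with r = 1 (the gcd) gives the Bezout coefficients s = 51, t = -59.
Result: 435 · (51) + 376 · (-59) = 1.

gcd(435, 376) = 1; s = 51, t = -59 (check: 435·51 + 376·(-59) = 1).


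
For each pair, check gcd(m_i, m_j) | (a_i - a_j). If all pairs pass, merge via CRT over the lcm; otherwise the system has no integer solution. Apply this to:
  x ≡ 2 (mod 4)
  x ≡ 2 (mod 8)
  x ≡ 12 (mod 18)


Moduli 4, 8, 18 are not pairwise coprime, so CRT works modulo lcm(m_i) when all pairwise compatibility conditions hold.
Pairwise compatibility: gcd(m_i, m_j) must divide a_i - a_j for every pair.
Merge one congruence at a time:
  Start: x ≡ 2 (mod 4).
  Combine with x ≡ 2 (mod 8): gcd(4, 8) = 4; 2 - 2 = 0, which IS divisible by 4, so compatible.
    Write x = 2 + 4·t and substitute into x ≡ 2 (mod 8): 4·t ≡ 2 − 2 = 0 (mod 8).
    Divide the congruence (and modulus) by g = 4: 1·t ≡ 0 (mod 2).
    So t ≡ 0 (mod 2).
    Then x = 2 + 4·0 = 2, valid modulo lcm(4, 8) = 8: x ≡ 2 (mod 8).
  Combine with x ≡ 12 (mod 18): gcd(8, 18) = 2; 12 - 2 = 10, which IS divisible by 2, so compatible.
    Write x = 2 + 8·t and substitute into x ≡ 12 (mod 18): 8·t ≡ 12 − 2 = 10 (mod 18).
    Divide the congruence (and modulus) by g = 2: 4·t ≡ 5 (mod 9).
    The inverse of 4 mod 9 is 7 (since 4·7 = 28 = 3·9 + 1), so t ≡ 7·5 = 35 ≡ 8 (mod 9).
    Then x = 2 + 8·8 = 66, valid modulo lcm(8, 18) = 72: x ≡ 66 (mod 72).
Verify: 66 mod 4 = 2, 66 mod 8 = 2, 66 mod 18 = 12.

x ≡ 66 (mod 72).


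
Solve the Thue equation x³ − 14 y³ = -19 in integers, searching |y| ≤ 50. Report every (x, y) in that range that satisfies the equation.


The equation is x³ - 14y³ = -19. For fixed y, x³ = 14·y³ − 19, so a solution requires the RHS to be a perfect cube.
Strategy: iterate y from -50 to 50, compute RHS = 14·y³ − 19, and check whether it is a (positive or negative) perfect cube.
Check small values of y:
  y = 0: RHS = -19 is not a perfect cube.
  y = 1: RHS = -5 is not a perfect cube.
  y = -1: RHS = -33 is not a perfect cube.
  y = 2: RHS = 93 is not a perfect cube.
  y = -2: RHS = -131 is not a perfect cube.
  y = 3: RHS = 359 is not a perfect cube.
  y = -3: RHS = -397 is not a perfect cube.
Continuing the search up to |y| = 50 finds no solutions either.
No (x, y) in the scanned range satisfies the equation.

No integer solutions with |y| ≤ 50.


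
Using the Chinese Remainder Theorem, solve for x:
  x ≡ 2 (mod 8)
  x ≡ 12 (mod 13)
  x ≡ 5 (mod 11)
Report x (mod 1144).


Moduli 8, 13, 11 are pairwise coprime; by CRT there is a unique solution modulo M = 8 · 13 · 11 = 1144.
Solve pairwise, accumulating the modulus:
  Start with x ≡ 2 (mod 8).
  Combine with x ≡ 12 (mod 13): since gcd(8, 13) = 1, we get a unique residue mod 104.
    Write x = 2 + 8·t and substitute into x ≡ 12 (mod 13): 8·t ≡ 12 − 2 = 10 (mod 13).
    The inverse of 8 mod 13 is 5 (since 8·5 = 40 = 3·13 + 1), so t ≡ 5·10 = 50 ≡ 11 (mod 13).
    Then x = 2 + 8·11 = 90, valid modulo lcm(8, 13) = 104: x ≡ 90 (mod 104).
  Combine with x ≡ 5 (mod 11): since gcd(104, 11) = 1, we get a unique residue mod 1144.
    Write x = 90 + 104·t and substitute into x ≡ 5 (mod 11): 104·t ≡ 5 − 90 = -85 (mod 11).
    Reduce coefficients mod 11: 5·t ≡ 3 (mod 11).
    The inverse of 5 mod 11 is 9 (since 5·9 = 45 = 4·11 + 1), so t ≡ 9·3 = 27 ≡ 5 (mod 11).
    Then x = 90 + 104·5 = 610, valid modulo lcm(104, 11) = 1144: x ≡ 610 (mod 1144).
Verify: 610 mod 8 = 2 ✓, 610 mod 13 = 12 ✓, 610 mod 11 = 5 ✓.

x ≡ 610 (mod 1144).


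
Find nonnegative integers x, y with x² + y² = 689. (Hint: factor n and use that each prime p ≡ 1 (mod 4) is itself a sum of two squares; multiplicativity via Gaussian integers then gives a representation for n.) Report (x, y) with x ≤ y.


Step 1: Factor n = 689 = 13 · 53.
Step 2: Check the mod-4 condition on each prime factor: 13 ≡ 1 (mod 4), exponent 1; 53 ≡ 1 (mod 4), exponent 1.
All primes ≡ 3 (mod 4) appear to even exponent (or don't appear), so by the two-squares theorem n IS expressible as a sum of two squares.
Step 3: Build a representation. Here n = 13 · 53 is a product of primes ≡ 1 (mod 4). Each prime p ≡ 1 (mod 4) is itself a sum of two squares; find a² by testing p − a² for a perfect square:
  13: 13 − 1² = 12, 13 − 2² = 9 = 3² ⇒ 13 = 2² + 3².
  53: 53 − 1² = 52, 53 − 2² = 49 = 7² ⇒ 53 = 2² + 7².
  Combine using the Brahmagupta–Fibonacci identity (a² + b²)(c² + d²) = (ac − bd)² + (ad + bc)² = (ac + bd)² + (ad − bc)²:
  13 · 53 = 689: from (2² + 3²)(2² + 7²), take (2·2 − 3·7, 2·7 + 3·2) = (4 − 21, 14 + 6) = (-17, 20); dropping signs (only squares matter) gives (17, 20); check 17² + 20² = 289 + 400 = 689 ✓.
Step 4: Order so x ≤ y and verify: 17² + 20² = 289 + 400 = 689 = n. ✓

n = 689 = 17² + 20² (one valid representation with x ≤ y).


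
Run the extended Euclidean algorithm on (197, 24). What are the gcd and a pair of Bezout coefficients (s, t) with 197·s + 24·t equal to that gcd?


Euclidean algorithm on (197, 24) — divide until remainder is 0:
  197 = 8 · 24 + 5
  24 = 4 · 5 + 4
  5 = 1 · 4 + 1
  4 = 4 · 1 + 0
gcd(197, 24) = 1.
Track Bezout coefficients alongside the remainders: start with r₀ = 197 = a·1 + b·0 (s = 1, t = 0) and r₁ = 24 = a·0 + b·1 (s = 0, t = 1); each new remainder r_{k+1} = r_{k-1} − q_k·r_k inherits s_{k+1} = s_{k-1} − q_k·s_k, t_{k+1} = t_{k-1} − q_k·t_k, so r_k = a·s_k + b·t_k at every step:
  q = 8: r = 5, s = 1 − 8·0 = 1, t = 0 − 8·1 = -8  (check: 197·1 + 24·(-8) = 5)
  q = 4: r = 4, s = 0 − 4·1 = -4, t = 1 − 4·(-8) = 33  (check: 197·(-4) + 24·33 = 4)
  q = 1: r = 1, s = 1 − 1·(-4) = 5, t = -8 − 1·33 = -41  (check: 197·5 + 24·(-41) = 1)
The row with r = 1 (the gcd) gives the Bezout coefficients s = 5, t = -41.
Result: 197 · (5) + 24 · (-41) = 1.

gcd(197, 24) = 1; s = 5, t = -41 (check: 197·5 + 24·(-41) = 1).


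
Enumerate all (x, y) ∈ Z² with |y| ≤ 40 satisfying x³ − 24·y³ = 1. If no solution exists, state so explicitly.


The equation is x³ - 24y³ = 1. For fixed y, x³ = 24·y³ + 1, so a solution requires the RHS to be a perfect cube.
Strategy: iterate y from -40 to 40, compute RHS = 24·y³ + 1, and check whether it is a (positive or negative) perfect cube.
Check small values of y:
  y = 0: RHS = 1 = (1)³ ⇒ x = 1 works.
  y = 1: RHS = 25 is not a perfect cube.
  y = -1: RHS = -23 is not a perfect cube.
  y = 2: RHS = 193 is not a perfect cube.
  y = -2: RHS = -191 is not a perfect cube.
  y = 3: RHS = 649 is not a perfect cube.
  y = -3: RHS = -647 is not a perfect cube.
Continuing the search up to |y| = 40 finds no further solutions beyond those listed.
Collected solutions: (1, 0).

Solutions (with |y| ≤ 40): (1, 0).


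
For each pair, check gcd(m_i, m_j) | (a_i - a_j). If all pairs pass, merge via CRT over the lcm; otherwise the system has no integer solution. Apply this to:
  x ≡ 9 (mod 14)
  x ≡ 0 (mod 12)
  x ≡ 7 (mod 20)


Moduli 14, 12, 20 are not pairwise coprime, so CRT works modulo lcm(m_i) when all pairwise compatibility conditions hold.
Pairwise compatibility: gcd(m_i, m_j) must divide a_i - a_j for every pair.
Merge one congruence at a time:
  Start: x ≡ 9 (mod 14).
  Combine with x ≡ 0 (mod 12): gcd(14, 12) = 2, and 0 - 9 = -9 is NOT divisible by 2.
    ⇒ system is inconsistent (no integer solution).

No solution (the system is inconsistent).


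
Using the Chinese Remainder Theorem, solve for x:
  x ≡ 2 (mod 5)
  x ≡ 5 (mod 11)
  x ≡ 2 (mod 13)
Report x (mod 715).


Moduli 5, 11, 13 are pairwise coprime; by CRT there is a unique solution modulo M = 5 · 11 · 13 = 715.
Solve pairwise, accumulating the modulus:
  Start with x ≡ 2 (mod 5).
  Combine with x ≡ 5 (mod 11): since gcd(5, 11) = 1, we get a unique residue mod 55.
    Write x = 2 + 5·t and substitute into x ≡ 5 (mod 11): 5·t ≡ 5 − 2 = 3 (mod 11).
    The inverse of 5 mod 11 is 9 (since 5·9 = 45 = 4·11 + 1), so t ≡ 9·3 = 27 ≡ 5 (mod 11).
    Then x = 2 + 5·5 = 27, valid modulo lcm(5, 11) = 55: x ≡ 27 (mod 55).
  Combine with x ≡ 2 (mod 13): since gcd(55, 13) = 1, we get a unique residue mod 715.
    Write x = 27 + 55·t and substitute into x ≡ 2 (mod 13): 55·t ≡ 2 − 27 = -25 (mod 13).
    Reduce coefficients mod 13: 3·t ≡ 1 (mod 13).
    The inverse of 3 mod 13 is 9 (since 3·9 = 27 = 2·13 + 1), so t ≡ 9·1 = 9 ≡ 9 (mod 13).
    Then x = 27 + 55·9 = 522, valid modulo lcm(55, 13) = 715: x ≡ 522 (mod 715).
Verify: 522 mod 5 = 2 ✓, 522 mod 11 = 5 ✓, 522 mod 13 = 2 ✓.

x ≡ 522 (mod 715).
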